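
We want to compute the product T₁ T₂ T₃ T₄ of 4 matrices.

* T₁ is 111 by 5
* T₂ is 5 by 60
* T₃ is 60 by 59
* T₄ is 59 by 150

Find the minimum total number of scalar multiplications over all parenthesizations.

Adjacent pairs: T₁T₂ = 111·5·60 = 33300; T₂T₃ = 5·60·59 = 17700; T₃T₄ = 60·59·150 = 531000.
Length 3: T₁..T₃: k=1: 0+17700+111·5·59=50445; k=2: 33300+0+111·60·59=426240 → min 50445 | T₂..T₄: k=2: 0+531000+5·60·150=576000; k=3: 17700+0+5·59·150=61950 → min 61950.
Length 4: T₁..T₄: k=1: 0+61950+111·5·150=145200; k=2: 33300+531000+111·60·150=1563300; k=3: 50445+0+111·59·150=1032795 → min 145200.
Optimal order: (T₁ ((T₂ T₃) T₄)) with cost 145200.

145200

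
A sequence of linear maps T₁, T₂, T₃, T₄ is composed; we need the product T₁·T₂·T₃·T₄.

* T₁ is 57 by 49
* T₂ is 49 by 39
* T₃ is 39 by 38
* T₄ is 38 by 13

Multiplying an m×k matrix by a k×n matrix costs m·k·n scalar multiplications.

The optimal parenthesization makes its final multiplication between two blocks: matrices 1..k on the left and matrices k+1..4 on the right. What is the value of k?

Adjacent pairs: T₁T₂ = 57·49·39 = 108927; T₂T₃ = 49·39·38 = 72618; T₃T₄ = 39·38·13 = 19266.
Length 3: T₁..T₃: k=1: 0+72618+57·49·38=178752; k=2: 108927+0+57·39·38=193401 → min 178752 | T₂..T₄: k=2: 0+19266+49·39·13=44109; k=3: 72618+0+49·38·13=96824 → min 44109.
Top-level splits: k=1: (T₁..T₁)·(T₂..T₄) → 0+44109+57·49·13 = 80418; k=2: (T₁..T₂)·(T₃..T₄) → 108927+19266+57·39·13 = 157092; k=3: (T₁..T₃)·(T₄..T₄) → 178752+0+57·38·13 = 206910.
Best split is after T₁, i.e. k = 1.

1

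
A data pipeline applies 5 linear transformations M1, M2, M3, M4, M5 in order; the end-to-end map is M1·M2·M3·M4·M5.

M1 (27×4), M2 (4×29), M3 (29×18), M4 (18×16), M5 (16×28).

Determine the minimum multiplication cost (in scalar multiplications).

8056

Adjacent pairs: M1M2 = 27·4·29 = 3132; M2M3 = 4·29·18 = 2088; M3M4 = 29·18·16 = 8352; M4M5 = 18·16·28 = 8064.
Length 3: M1..M3: k=1: 0+2088+27·4·18=4032; k=2: 3132+0+27·29·18=17226 → min 4032 | M2..M4: k=2: 0+8352+4·29·16=10208; k=3: 2088+0+4·18·16=3240 → min 3240 | M3..M5: k=3: 0+8064+29·18·28=22680; k=4: 8352+0+29·16·28=21344 → min 21344.
Length 4: M1..M4: k=1: 0+3240+27·4·16=4968; k=2: 3132+8352+27·29·16=24012; k=3: 4032+0+27·18·16=11808 → min 4968 | M2..M5: k=2: 0+21344+4·29·28=24592; k=3: 2088+8064+4·18·28=12168; k=4: 3240+0+4·16·28=5032 → min 5032.
Length 5: M1..M5: k=1: 0+5032+27·4·28=8056; k=2: 3132+21344+27·29·28=46400; k=3: 4032+8064+27·18·28=25704; k=4: 4968+0+27·16·28=17064 → min 8056.
Optimal order: (M1·(((M2·M3)·M4)·M5)) with cost 8056.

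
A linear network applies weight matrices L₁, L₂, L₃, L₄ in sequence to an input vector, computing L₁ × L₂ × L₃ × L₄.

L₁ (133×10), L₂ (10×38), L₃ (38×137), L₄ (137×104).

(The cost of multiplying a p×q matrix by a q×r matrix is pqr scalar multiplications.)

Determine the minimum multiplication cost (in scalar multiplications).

332860

Adjacent pairs: L₁L₂ = 133·10·38 = 50540; L₂L₃ = 10·38·137 = 52060; L₃L₄ = 38·137·104 = 541424.
Length 3: L₁..L₃: k=1: 0+52060+133·10·137=234270; k=2: 50540+0+133·38·137=742938 → min 234270 | L₂..L₄: k=2: 0+541424+10·38·104=580944; k=3: 52060+0+10·137·104=194540 → min 194540.
Length 4: L₁..L₄: k=1: 0+194540+133·10·104=332860; k=2: 50540+541424+133·38·104=1117580; k=3: 234270+0+133·137·104=2129254 → min 332860.
Optimal order: (L₁ × ((L₂ × L₃) × L₄)) with cost 332860.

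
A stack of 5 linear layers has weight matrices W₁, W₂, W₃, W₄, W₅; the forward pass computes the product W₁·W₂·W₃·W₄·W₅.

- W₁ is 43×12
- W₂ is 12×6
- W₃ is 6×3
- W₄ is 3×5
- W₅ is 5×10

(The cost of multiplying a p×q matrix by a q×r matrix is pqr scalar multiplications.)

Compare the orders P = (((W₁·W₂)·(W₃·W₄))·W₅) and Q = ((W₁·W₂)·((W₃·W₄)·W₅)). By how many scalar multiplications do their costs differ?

Order P = (((W₁·W₂)·(W₃·W₄))·W₅): (W₁·W₂): 43×12 by 12×6 → 43×6, cost 43·12·6 = 3096; (W₃·W₄): 6×3 by 3×5 → 6×5, cost 6·3·5 = 90; ((W₁·W₂)·(W₃·W₄)): 43×6 by 6×5 → 43×5, cost 43·6·5 = 1290; cumulative 4476; (((W₁·W₂)·(W₃·W₄))·W₅): 43×5 by 5×10 → 43×10, cost 43·5·10 = 2150; cumulative 6626. Total 6626.
Order Q = ((W₁·W₂)·((W₃·W₄)·W₅)): (W₁·W₂): 43×12 by 12×6 → 43×6, cost 43·12·6 = 3096; (W₃·W₄): 6×3 by 3×5 → 6×5, cost 6·3·5 = 90; ((W₃·W₄)·W₅): 6×5 by 5×10 → 6×10, cost 6·5·10 = 300; cumulative 390; ((W₁·W₂)·((W₃·W₄)·W₅)): 43×6 by 6×10 → 43×10, cost 43·6·10 = 2580; cumulative 6066. Total 6066.
Difference: |6626 − 6066| = 560.

560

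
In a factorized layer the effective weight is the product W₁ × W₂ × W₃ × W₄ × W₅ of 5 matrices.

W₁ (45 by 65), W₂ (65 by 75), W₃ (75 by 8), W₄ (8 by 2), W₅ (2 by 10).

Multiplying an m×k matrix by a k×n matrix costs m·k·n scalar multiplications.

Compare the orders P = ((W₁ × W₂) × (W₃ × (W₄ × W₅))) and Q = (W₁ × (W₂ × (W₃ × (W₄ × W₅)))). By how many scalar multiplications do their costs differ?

Order P = ((W₁ × W₂) × (W₃ × (W₄ × W₅))): (W₁ × W₂): 45×65 by 65×75 → 45×75, cost 45·65·75 = 219375; (W₄ × W₅): 8×2 by 2×10 → 8×10, cost 8·2·10 = 160; (W₃ × (W₄ × W₅)): 75×8 by 8×10 → 75×10, cost 75·8·10 = 6000; cumulative 6160; ((W₁ × W₂) × (W₃ × (W₄ × W₅))): 45×75 by 75×10 → 45×10, cost 45·75·10 = 33750; cumulative 259285. Total 259285.
Order Q = (W₁ × (W₂ × (W₃ × (W₄ × W₅)))): (W₄ × W₅): 8×2 by 2×10 → 8×10, cost 8·2·10 = 160; (W₃ × (W₄ × W₅)): 75×8 by 8×10 → 75×10, cost 75·8·10 = 6000; cumulative 6160; (W₂ × (W₃ × (W₄ × W₅))): 65×75 by 75×10 → 65×10, cost 65·75·10 = 48750; cumulative 54910; (W₁ × (W₂ × (W₃ × (W₄ × W₅)))): 45×65 by 65×10 → 45×10, cost 45·65·10 = 29250; cumulative 84160. Total 84160.
Difference: |259285 − 84160| = 175125.

175125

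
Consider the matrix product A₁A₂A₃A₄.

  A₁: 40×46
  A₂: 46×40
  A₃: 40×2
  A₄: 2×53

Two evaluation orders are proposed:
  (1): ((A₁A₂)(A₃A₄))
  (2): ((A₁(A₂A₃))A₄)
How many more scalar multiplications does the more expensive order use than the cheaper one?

151040

Order (1) = ((A₁A₂)(A₃A₄)): (A₁A₂): 40×46 by 46×40 → 40×40, cost 40·46·40 = 73600; (A₃A₄): 40×2 by 2×53 → 40×53, cost 40·2·53 = 4240; ((A₁A₂)(A₃A₄)): 40×40 by 40×53 → 40×53, cost 40·40·53 = 84800; cumulative 162640. Total 162640.
Order (2) = ((A₁(A₂A₃))A₄): (A₂A₃): 46×40 by 40×2 → 46×2, cost 46·40·2 = 3680; (A₁(A₂A₃)): 40×46 by 46×2 → 40×2, cost 40·46·2 = 3680; cumulative 7360; ((A₁(A₂A₃))A₄): 40×2 by 2×53 → 40×53, cost 40·2·53 = 4240; cumulative 11600. Total 11600.
Difference: |162640 − 11600| = 151040.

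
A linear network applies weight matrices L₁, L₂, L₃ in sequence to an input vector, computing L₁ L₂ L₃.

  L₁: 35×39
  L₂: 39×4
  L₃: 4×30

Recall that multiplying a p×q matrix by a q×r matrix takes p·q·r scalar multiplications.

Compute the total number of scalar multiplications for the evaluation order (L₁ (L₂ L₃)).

(L₂ L₃): 39×4 by 4×30 → 39×30, cost 39·4·30 = 4680
(L₁ (L₂ L₃)): 35×39 by 39×30 → 35×30, cost 35·39·30 = 40950; cumulative 45630
Total: 45630 scalar multiplications.

45630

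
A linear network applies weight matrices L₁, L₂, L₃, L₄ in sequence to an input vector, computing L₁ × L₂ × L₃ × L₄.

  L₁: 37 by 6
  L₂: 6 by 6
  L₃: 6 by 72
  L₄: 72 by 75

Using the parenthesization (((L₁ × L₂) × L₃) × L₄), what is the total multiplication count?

217116

(L₁ × L₂): 37×6 by 6×6 → 37×6, cost 37·6·6 = 1332
((L₁ × L₂) × L₃): 37×6 by 6×72 → 37×72, cost 37·6·72 = 15984; cumulative 17316
(((L₁ × L₂) × L₃) × L₄): 37×72 by 72×75 → 37×75, cost 37·72·75 = 199800; cumulative 217116
Total: 217116 scalar multiplications.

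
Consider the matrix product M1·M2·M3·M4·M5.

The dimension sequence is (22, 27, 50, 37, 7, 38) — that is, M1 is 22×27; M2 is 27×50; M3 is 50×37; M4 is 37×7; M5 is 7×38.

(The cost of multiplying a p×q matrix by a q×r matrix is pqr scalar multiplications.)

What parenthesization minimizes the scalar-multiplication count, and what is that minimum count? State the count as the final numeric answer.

Adjacent pairs: M1M2 = 22·27·50 = 29700; M2M3 = 27·50·37 = 49950; M3M4 = 50·37·7 = 12950; M4M5 = 37·7·38 = 9842.
Length 3: M1..M3: k=1: 0+49950+22·27·37=71928; k=2: 29700+0+22·50·37=70400 → min 70400 | M2..M4: k=2: 0+12950+27·50·7=22400; k=3: 49950+0+27·37·7=56943 → min 22400 | M3..M5: k=3: 0+9842+50·37·38=80142; k=4: 12950+0+50·7·38=26250 → min 26250.
Length 4: M1..M4: k=1: 0+22400+22·27·7=26558; k=2: 29700+12950+22·50·7=50350; k=3: 70400+0+22·37·7=76098 → min 26558 | M2..M5: k=2: 0+26250+27·50·38=77550; k=3: 49950+9842+27·37·38=97754; k=4: 22400+0+27·7·38=29582 → min 29582.
Length 5: M1..M5: k=1: 0+29582+22·27·38=52154; k=2: 29700+26250+22·50·38=97750; k=3: 70400+9842+22·37·38=111174; k=4: 26558+0+22·7·38=32410 → min 32410.
Optimal parenthesization: ((M1·(M2·(M3·M4)))·M5) with cost 32410.

32410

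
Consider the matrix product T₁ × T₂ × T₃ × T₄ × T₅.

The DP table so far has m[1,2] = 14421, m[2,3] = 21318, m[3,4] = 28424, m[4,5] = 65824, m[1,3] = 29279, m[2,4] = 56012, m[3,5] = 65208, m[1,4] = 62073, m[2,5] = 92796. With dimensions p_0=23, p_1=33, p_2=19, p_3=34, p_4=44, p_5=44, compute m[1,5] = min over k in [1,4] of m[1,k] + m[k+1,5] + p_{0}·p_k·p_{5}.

98857

m[1,5] = min over k∈[1,4] of m[1,k]+m[k+1,5]+p_{0}·p_k·p_{5}.
k=1: 0 + 92796 + 23·33·44 = 126192; k=2: 14421 + 65208 + 23·19·44 = 98857; k=3: 29279 + 65824 + 23·34·44 = 129511; k=4: 62073 + 0 + 23·44·44 = 106601.
Minimum: 98857 at k=2.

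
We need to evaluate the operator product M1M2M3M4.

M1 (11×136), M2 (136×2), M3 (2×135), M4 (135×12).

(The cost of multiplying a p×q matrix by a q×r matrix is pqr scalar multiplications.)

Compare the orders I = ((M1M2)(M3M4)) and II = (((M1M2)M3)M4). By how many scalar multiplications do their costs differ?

17286

Order I = ((M1M2)(M3M4)): (M1M2): 11×136 by 136×2 → 11×2, cost 11·136·2 = 2992; (M3M4): 2×135 by 135×12 → 2×12, cost 2·135·12 = 3240; ((M1M2)(M3M4)): 11×2 by 2×12 → 11×12, cost 11·2·12 = 264; cumulative 6496. Total 6496.
Order II = (((M1M2)M3)M4): (M1M2): 11×136 by 136×2 → 11×2, cost 11·136·2 = 2992; ((M1M2)M3): 11×2 by 2×135 → 11×135, cost 11·2·135 = 2970; cumulative 5962; (((M1M2)M3)M4): 11×135 by 135×12 → 11×12, cost 11·135·12 = 17820; cumulative 23782. Total 23782.
Difference: |6496 − 23782| = 17286.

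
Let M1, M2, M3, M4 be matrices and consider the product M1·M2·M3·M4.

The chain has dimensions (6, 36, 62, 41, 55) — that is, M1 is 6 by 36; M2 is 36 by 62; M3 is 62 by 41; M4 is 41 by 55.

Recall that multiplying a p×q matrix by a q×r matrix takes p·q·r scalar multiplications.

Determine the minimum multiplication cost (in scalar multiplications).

Adjacent pairs: M1M2 = 6·36·62 = 13392; M2M3 = 36·62·41 = 91512; M3M4 = 62·41·55 = 139810.
Length 3: M1..M3: k=1: 0+91512+6·36·41=100368; k=2: 13392+0+6·62·41=28644 → min 28644 | M2..M4: k=2: 0+139810+36·62·55=262570; k=3: 91512+0+36·41·55=172692 → min 172692.
Length 4: M1..M4: k=1: 0+172692+6·36·55=184572; k=2: 13392+139810+6·62·55=173662; k=3: 28644+0+6·41·55=42174 → min 42174.
Optimal order: (((M1·M2)·M3)·M4) with cost 42174.

42174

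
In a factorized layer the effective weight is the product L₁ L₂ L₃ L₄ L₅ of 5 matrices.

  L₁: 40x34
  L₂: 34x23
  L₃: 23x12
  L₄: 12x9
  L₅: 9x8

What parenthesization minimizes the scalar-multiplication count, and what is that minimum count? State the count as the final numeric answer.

20208

Adjacent pairs: L₁L₂ = 40·34·23 = 31280; L₂L₃ = 34·23·12 = 9384; L₃L₄ = 23·12·9 = 2484; L₄L₅ = 12·9·8 = 864.
Length 3: L₁..L₃: k=1: 0+9384+40·34·12=25704; k=2: 31280+0+40·23·12=42320 → min 25704 | L₂..L₄: k=2: 0+2484+34·23·9=9522; k=3: 9384+0+34·12·9=13056 → min 9522 | L₃..L₅: k=3: 0+864+23·12·8=3072; k=4: 2484+0+23·9·8=4140 → min 3072.
Length 4: L₁..L₄: k=1: 0+9522+40·34·9=21762; k=2: 31280+2484+40·23·9=42044; k=3: 25704+0+40·12·9=30024 → min 21762 | L₂..L₅: k=2: 0+3072+34·23·8=9328; k=3: 9384+864+34·12·8=13512; k=4: 9522+0+34·9·8=11970 → min 9328.
Length 5: L₁..L₅: k=1: 0+9328+40·34·8=20208; k=2: 31280+3072+40·23·8=41712; k=3: 25704+864+40·12·8=30408; k=4: 21762+0+40·9·8=24642 → min 20208.
Optimal parenthesization: (L₁ (L₂ (L₃ (L₄ L₅)))) with cost 20208.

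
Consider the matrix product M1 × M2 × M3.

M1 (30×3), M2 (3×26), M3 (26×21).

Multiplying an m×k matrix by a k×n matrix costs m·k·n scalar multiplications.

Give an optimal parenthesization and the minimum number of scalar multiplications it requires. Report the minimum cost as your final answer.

(M1 × (M2 × M3)): cost 3528.
((M1 × M2) × M3): cost 18720.
Optimal: (M1 × (M2 × M3)) with cost 3528.

3528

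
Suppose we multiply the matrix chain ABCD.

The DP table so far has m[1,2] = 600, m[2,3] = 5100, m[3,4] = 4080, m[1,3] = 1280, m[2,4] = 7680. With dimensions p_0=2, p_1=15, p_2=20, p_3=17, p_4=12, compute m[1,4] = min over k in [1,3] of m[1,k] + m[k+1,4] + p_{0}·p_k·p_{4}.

1688

m[1,4] = min over k∈[1,3] of m[1,k]+m[k+1,4]+p_{0}·p_k·p_{4}.
k=1: 0 + 7680 + 2·15·12 = 8040; k=2: 600 + 4080 + 2·20·12 = 5160; k=3: 1280 + 0 + 2·17·12 = 1688.
Minimum: 1688 at k=3.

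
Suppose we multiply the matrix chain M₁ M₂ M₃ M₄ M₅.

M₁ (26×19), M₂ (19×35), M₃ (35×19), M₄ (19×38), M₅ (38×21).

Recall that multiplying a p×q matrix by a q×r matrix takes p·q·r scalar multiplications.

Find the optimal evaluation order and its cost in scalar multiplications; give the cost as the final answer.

45752

Adjacent pairs: M₁M₂ = 26·19·35 = 17290; M₂M₃ = 19·35·19 = 12635; M₃M₄ = 35·19·38 = 25270; M₄M₅ = 19·38·21 = 15162.
Length 3: M₁..M₃: k=1: 0+12635+26·19·19=22021; k=2: 17290+0+26·35·19=34580 → min 22021 | M₂..M₄: k=2: 0+25270+19·35·38=50540; k=3: 12635+0+19·19·38=26353 → min 26353 | M₃..M₅: k=3: 0+15162+35·19·21=29127; k=4: 25270+0+35·38·21=53200 → min 29127.
Length 4: M₁..M₄: k=1: 0+26353+26·19·38=45125; k=2: 17290+25270+26·35·38=77140; k=3: 22021+0+26·19·38=40793 → min 40793 | M₂..M₅: k=2: 0+29127+19·35·21=43092; k=3: 12635+15162+19·19·21=35378; k=4: 26353+0+19·38·21=41515 → min 35378.
Length 5: M₁..M₅: k=1: 0+35378+26·19·21=45752; k=2: 17290+29127+26·35·21=65527; k=3: 22021+15162+26·19·21=47557; k=4: 40793+0+26·38·21=61541 → min 45752.
Optimal parenthesization: (M₁ ((M₂ M₃) (M₄ M₅))) with cost 45752.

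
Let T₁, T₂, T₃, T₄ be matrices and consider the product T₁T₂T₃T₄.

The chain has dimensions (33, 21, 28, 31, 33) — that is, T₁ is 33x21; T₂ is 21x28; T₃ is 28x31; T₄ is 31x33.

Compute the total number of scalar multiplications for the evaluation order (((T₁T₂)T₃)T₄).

(T₁T₂): 33×21 by 21×28 → 33×28, cost 33·21·28 = 19404
((T₁T₂)T₃): 33×28 by 28×31 → 33×31, cost 33·28·31 = 28644; cumulative 48048
(((T₁T₂)T₃)T₄): 33×31 by 31×33 → 33×33, cost 33·31·33 = 33759; cumulative 81807
Total: 81807 scalar multiplications.

81807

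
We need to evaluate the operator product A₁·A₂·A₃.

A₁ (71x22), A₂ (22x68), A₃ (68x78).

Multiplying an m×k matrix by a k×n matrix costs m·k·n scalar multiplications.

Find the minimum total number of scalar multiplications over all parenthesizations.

Order (A₁·(A₂·A₃)): (A₂·A₃): 22×68 by 68×78 → 22×78, cost 22·68·78 = 116688; (A₁·(A₂·A₃)): 71×22 by 22×78 → 71×78, cost 71·22·78 = 121836; cumulative 238524. Total 238524.
Order ((A₁·A₂)·A₃): (A₁·A₂): 71×22 by 22×68 → 71×68, cost 71·22·68 = 106216; ((A₁·A₂)·A₃): 71×68 by 68×78 → 71×78, cost 71·68·78 = 376584; cumulative 482800. Total 482800.
Minimum: 238524.

238524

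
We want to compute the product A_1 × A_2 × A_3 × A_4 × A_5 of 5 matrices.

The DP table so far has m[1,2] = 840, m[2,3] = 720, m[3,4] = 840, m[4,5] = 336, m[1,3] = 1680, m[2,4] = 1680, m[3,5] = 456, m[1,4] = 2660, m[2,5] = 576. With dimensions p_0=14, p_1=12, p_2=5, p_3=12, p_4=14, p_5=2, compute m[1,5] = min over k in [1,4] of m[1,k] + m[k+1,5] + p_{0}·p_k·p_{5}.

912

m[1,5] = min over k∈[1,4] of m[1,k]+m[k+1,5]+p_{0}·p_k·p_{5}.
k=1: 0 + 576 + 14·12·2 = 912; k=2: 840 + 456 + 14·5·2 = 1436; k=3: 1680 + 336 + 14·12·2 = 2352; k=4: 2660 + 0 + 14·14·2 = 3052.
Minimum: 912 at k=1.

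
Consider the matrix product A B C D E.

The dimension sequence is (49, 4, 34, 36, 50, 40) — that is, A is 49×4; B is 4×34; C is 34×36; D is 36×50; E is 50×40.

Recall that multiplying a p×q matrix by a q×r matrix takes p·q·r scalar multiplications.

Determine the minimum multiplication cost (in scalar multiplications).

Adjacent pairs: AB = 49·4·34 = 6664; BC = 4·34·36 = 4896; CD = 34·36·50 = 61200; DE = 36·50·40 = 72000.
Length 3: A..C: k=1: 0+4896+49·4·36=11952; k=2: 6664+0+49·34·36=66640 → min 11952 | B..D: k=2: 0+61200+4·34·50=68000; k=3: 4896+0+4·36·50=12096 → min 12096 | C..E: k=3: 0+72000+34·36·40=120960; k=4: 61200+0+34·50·40=129200 → min 120960.
Length 4: A..D: k=1: 0+12096+49·4·50=21896; k=2: 6664+61200+49·34·50=151164; k=3: 11952+0+49·36·50=100152 → min 21896 | B..E: k=2: 0+120960+4·34·40=126400; k=3: 4896+72000+4·36·40=82656; k=4: 12096+0+4·50·40=20096 → min 20096.
Length 5: A..E: k=1: 0+20096+49·4·40=27936; k=2: 6664+120960+49·34·40=194264; k=3: 11952+72000+49·36·40=154512; k=4: 21896+0+49·50·40=119896 → min 27936.
Optimal order: (A (((B C) D) E)) with cost 27936.

27936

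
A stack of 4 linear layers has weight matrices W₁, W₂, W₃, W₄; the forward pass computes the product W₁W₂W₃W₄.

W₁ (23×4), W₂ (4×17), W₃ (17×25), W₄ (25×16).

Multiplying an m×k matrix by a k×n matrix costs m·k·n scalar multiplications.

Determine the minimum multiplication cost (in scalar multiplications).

Adjacent pairs: W₁W₂ = 23·4·17 = 1564; W₂W₃ = 4·17·25 = 1700; W₃W₄ = 17·25·16 = 6800.
Length 3: W₁..W₃: k=1: 0+1700+23·4·25=4000; k=2: 1564+0+23·17·25=11339 → min 4000 | W₂..W₄: k=2: 0+6800+4·17·16=7888; k=3: 1700+0+4·25·16=3300 → min 3300.
Length 4: W₁..W₄: k=1: 0+3300+23·4·16=4772; k=2: 1564+6800+23·17·16=14620; k=3: 4000+0+23·25·16=13200 → min 4772.
Optimal order: (W₁((W₂W₃)W₄)) with cost 4772.

4772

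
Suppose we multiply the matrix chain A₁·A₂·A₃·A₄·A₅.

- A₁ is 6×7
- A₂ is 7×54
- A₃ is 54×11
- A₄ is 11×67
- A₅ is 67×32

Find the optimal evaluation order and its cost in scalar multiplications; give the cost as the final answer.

21906

Adjacent pairs: A₁A₂ = 6·7·54 = 2268; A₂A₃ = 7·54·11 = 4158; A₃A₄ = 54·11·67 = 39798; A₄A₅ = 11·67·32 = 23584.
Length 3: A₁..A₃: k=1: 0+4158+6·7·11=4620; k=2: 2268+0+6·54·11=5832 → min 4620 | A₂..A₄: k=2: 0+39798+7·54·67=65124; k=3: 4158+0+7·11·67=9317 → min 9317 | A₃..A₅: k=3: 0+23584+54·11·32=42592; k=4: 39798+0+54·67·32=155574 → min 42592.
Length 4: A₁..A₄: k=1: 0+9317+6·7·67=12131; k=2: 2268+39798+6·54·67=63774; k=3: 4620+0+6·11·67=9042 → min 9042 | A₂..A₅: k=2: 0+42592+7·54·32=54688; k=3: 4158+23584+7·11·32=30206; k=4: 9317+0+7·67·32=24325 → min 24325.
Length 5: A₁..A₅: k=1: 0+24325+6·7·32=25669; k=2: 2268+42592+6·54·32=55228; k=3: 4620+23584+6·11·32=30316; k=4: 9042+0+6·67·32=21906 → min 21906.
Optimal parenthesization: (((A₁·(A₂·A₃))·A₄)·A₅) with cost 21906.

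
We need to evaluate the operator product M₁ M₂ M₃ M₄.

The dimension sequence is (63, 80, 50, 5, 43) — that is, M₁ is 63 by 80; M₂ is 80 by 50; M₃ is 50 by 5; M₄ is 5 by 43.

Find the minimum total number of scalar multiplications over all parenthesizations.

58745

Adjacent pairs: M₁M₂ = 63·80·50 = 252000; M₂M₃ = 80·50·5 = 20000; M₃M₄ = 50·5·43 = 10750.
Length 3: M₁..M₃: k=1: 0+20000+63·80·5=45200; k=2: 252000+0+63·50·5=267750 → min 45200 | M₂..M₄: k=2: 0+10750+80·50·43=182750; k=3: 20000+0+80·5·43=37200 → min 37200.
Length 4: M₁..M₄: k=1: 0+37200+63·80·43=253920; k=2: 252000+10750+63·50·43=398200; k=3: 45200+0+63·5·43=58745 → min 58745.
Optimal order: ((M₁ (M₂ M₃)) M₄) with cost 58745.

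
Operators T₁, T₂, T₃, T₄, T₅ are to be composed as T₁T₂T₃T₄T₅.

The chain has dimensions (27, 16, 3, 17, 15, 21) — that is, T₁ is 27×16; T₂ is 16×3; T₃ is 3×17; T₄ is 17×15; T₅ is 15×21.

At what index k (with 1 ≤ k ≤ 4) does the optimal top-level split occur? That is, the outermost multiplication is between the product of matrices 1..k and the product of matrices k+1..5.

Adjacent pairs: T₁T₂ = 27·16·3 = 1296; T₂T₃ = 16·3·17 = 816; T₃T₄ = 3·17·15 = 765; T₄T₅ = 17·15·21 = 5355.
Length 3: T₁..T₃: k=1: 0+816+27·16·17=8160; k=2: 1296+0+27·3·17=2673 → min 2673 | T₂..T₄: k=2: 0+765+16·3·15=1485; k=3: 816+0+16·17·15=4896 → min 1485 | T₃..T₅: k=3: 0+5355+3·17·21=6426; k=4: 765+0+3·15·21=1710 → min 1710.
Length 4: T₁..T₄: k=1: 0+1485+27·16·15=7965; k=2: 1296+765+27·3·15=3276; k=3: 2673+0+27·17·15=9558 → min 3276 | T₂..T₅: k=2: 0+1710+16·3·21=2718; k=3: 816+5355+16·17·21=11883; k=4: 1485+0+16·15·21=6525 → min 2718.
Top-level splits: k=1: (T₁..T₁)·(T₂..T₅) → 0+2718+27·16·21 = 11790; k=2: (T₁..T₂)·(T₃..T₅) → 1296+1710+27·3·21 = 4707; k=3: (T₁..T₃)·(T₄..T₅) → 2673+5355+27·17·21 = 17667; k=4: (T₁..T₄)·(T₅..T₅) → 3276+0+27·15·21 = 11781.
Best split is after T₂, i.e. k = 2.

2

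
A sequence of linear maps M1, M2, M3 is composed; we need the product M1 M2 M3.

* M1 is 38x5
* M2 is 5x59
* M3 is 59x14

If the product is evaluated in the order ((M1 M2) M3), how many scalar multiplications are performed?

(M1 M2): 38×5 by 5×59 → 38×59, cost 38·5·59 = 11210
((M1 M2) M3): 38×59 by 59×14 → 38×14, cost 38·59·14 = 31388; cumulative 42598
Total: 42598 scalar multiplications.

42598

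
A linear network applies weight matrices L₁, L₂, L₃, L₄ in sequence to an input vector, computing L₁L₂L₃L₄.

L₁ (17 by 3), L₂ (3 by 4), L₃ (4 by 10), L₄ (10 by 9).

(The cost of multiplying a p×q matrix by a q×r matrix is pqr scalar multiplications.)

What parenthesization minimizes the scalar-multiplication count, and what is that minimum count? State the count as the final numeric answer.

849

Adjacent pairs: L₁L₂ = 17·3·4 = 204; L₂L₃ = 3·4·10 = 120; L₃L₄ = 4·10·9 = 360.
Length 3: L₁..L₃: k=1: 0+120+17·3·10=630; k=2: 204+0+17·4·10=884 → min 630 | L₂..L₄: k=2: 0+360+3·4·9=468; k=3: 120+0+3·10·9=390 → min 390.
Length 4: L₁..L₄: k=1: 0+390+17·3·9=849; k=2: 204+360+17·4·9=1176; k=3: 630+0+17·10·9=2160 → min 849.
Optimal parenthesization: (L₁((L₂L₃)L₄)) with cost 849.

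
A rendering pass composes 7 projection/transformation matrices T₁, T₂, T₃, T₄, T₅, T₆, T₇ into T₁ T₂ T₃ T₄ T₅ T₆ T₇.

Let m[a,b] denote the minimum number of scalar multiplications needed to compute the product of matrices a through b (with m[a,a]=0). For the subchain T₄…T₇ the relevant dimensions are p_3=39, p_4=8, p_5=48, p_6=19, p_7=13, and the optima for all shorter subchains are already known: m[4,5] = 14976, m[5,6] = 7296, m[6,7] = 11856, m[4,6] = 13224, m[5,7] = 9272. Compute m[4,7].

13328

m[4,7] = min over k∈[4,6] of m[4,k]+m[k+1,7]+p_{3}·p_k·p_{7}.
k=4: 0 + 9272 + 39·8·13 = 13328; k=5: 14976 + 11856 + 39·48·13 = 51168; k=6: 13224 + 0 + 39·19·13 = 22857.
Minimum: 13328 at k=4.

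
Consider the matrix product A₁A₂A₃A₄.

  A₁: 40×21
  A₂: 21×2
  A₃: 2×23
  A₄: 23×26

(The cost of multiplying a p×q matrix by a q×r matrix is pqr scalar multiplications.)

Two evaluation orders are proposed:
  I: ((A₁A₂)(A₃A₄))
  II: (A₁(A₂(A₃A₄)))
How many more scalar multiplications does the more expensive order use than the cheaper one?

19172

Order I = ((A₁A₂)(A₃A₄)): (A₁A₂): 40×21 by 21×2 → 40×2, cost 40·21·2 = 1680; (A₃A₄): 2×23 by 23×26 → 2×26, cost 2·23·26 = 1196; ((A₁A₂)(A₃A₄)): 40×2 by 2×26 → 40×26, cost 40·2·26 = 2080; cumulative 4956. Total 4956.
Order II = (A₁(A₂(A₃A₄))): (A₃A₄): 2×23 by 23×26 → 2×26, cost 2·23·26 = 1196; (A₂(A₃A₄)): 21×2 by 2×26 → 21×26, cost 21·2·26 = 1092; cumulative 2288; (A₁(A₂(A₃A₄))): 40×21 by 21×26 → 40×26, cost 40·21·26 = 21840; cumulative 24128. Total 24128.
Difference: |4956 − 24128| = 19172.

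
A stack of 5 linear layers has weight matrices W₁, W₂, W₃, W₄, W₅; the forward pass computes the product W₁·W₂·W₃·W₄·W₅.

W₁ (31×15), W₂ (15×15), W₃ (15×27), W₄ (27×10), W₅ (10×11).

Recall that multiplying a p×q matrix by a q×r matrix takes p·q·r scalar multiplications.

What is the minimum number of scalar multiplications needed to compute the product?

13065

Adjacent pairs: W₁W₂ = 31·15·15 = 6975; W₂W₃ = 15·15·27 = 6075; W₃W₄ = 15·27·10 = 4050; W₄W₅ = 27·10·11 = 2970.
Length 3: W₁..W₃: k=1: 0+6075+31·15·27=18630; k=2: 6975+0+31·15·27=19530 → min 18630 | W₂..W₄: k=2: 0+4050+15·15·10=6300; k=3: 6075+0+15·27·10=10125 → min 6300 | W₃..W₅: k=3: 0+2970+15·27·11=7425; k=4: 4050+0+15·10·11=5700 → min 5700.
Length 4: W₁..W₄: k=1: 0+6300+31·15·10=10950; k=2: 6975+4050+31·15·10=15675; k=3: 18630+0+31·27·10=27000 → min 10950 | W₂..W₅: k=2: 0+5700+15·15·11=8175; k=3: 6075+2970+15·27·11=13500; k=4: 6300+0+15·10·11=7950 → min 7950.
Length 5: W₁..W₅: k=1: 0+7950+31·15·11=13065; k=2: 6975+5700+31·15·11=17790; k=3: 18630+2970+31·27·11=30807; k=4: 10950+0+31·10·11=14360 → min 13065.
Optimal order: (W₁·((W₂·(W₃·W₄))·W₅)) with cost 13065.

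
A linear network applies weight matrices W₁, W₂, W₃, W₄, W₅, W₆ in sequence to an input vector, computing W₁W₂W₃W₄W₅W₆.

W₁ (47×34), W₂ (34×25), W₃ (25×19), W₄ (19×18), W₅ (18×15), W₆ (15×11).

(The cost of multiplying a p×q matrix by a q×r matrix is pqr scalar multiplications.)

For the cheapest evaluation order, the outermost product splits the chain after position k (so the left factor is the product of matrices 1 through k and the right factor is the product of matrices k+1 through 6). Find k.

1

Adjacent pairs: W₁W₂ = 47·34·25 = 39950; W₂W₃ = 34·25·19 = 16150; W₃W₄ = 25·19·18 = 8550; W₄W₅ = 19·18·15 = 5130; W₅W₆ = 18·15·11 = 2970.
Length 3: W₁..W₃: k=1: 0+16150+47·34·19=46512; k=2: 39950+0+47·25·19=62275 → min 46512 | W₂..W₄: k=2: 0+8550+34·25·18=23850; k=3: 16150+0+34·19·18=27778 → min 23850 | W₃..W₅: k=3: 0+5130+25·19·15=12255; k=4: 8550+0+25·18·15=15300 → min 12255 | W₄..W₆: k=4: 0+2970+19·18·11=6732; k=5: 5130+0+19·15·11=8265 → min 6732.
Length 4: W₁..W₄: k=1: 0+23850+47·34·18=52614; k=2: 39950+8550+47·25·18=69650; k=3: 46512+0+47·19·18=62586 → min 52614 | W₂..W₅: k=2: 0+12255+34·25·15=25005; k=3: 16150+5130+34·19·15=30970; k=4: 23850+0+34·18·15=33030 → min 25005 | W₃..W₆: k=3: 0+6732+25·19·11=11957; k=4: 8550+2970+25·18·11=16470; k=5: 12255+0+25·15·11=16380 → min 11957.
Length 5: W₁..W₅: k=1: 0+25005+47·34·15=48975; k=2: 39950+12255+47·25·15=69830; k=3: 46512+5130+47·19·15=65037; k=4: 52614+0+47·18·15=65304 → min 48975 | W₂..W₆: k=2: 0+11957+34·25·11=21307; k=3: 16150+6732+34·19·11=29988; k=4: 23850+2970+34·18·11=33552; k=5: 25005+0+34·15·11=30615 → min 21307.
Top-level splits: k=1: (W₁..W₁)·(W₂..W₆) → 0+21307+47·34·11 = 38885; k=2: (W₁..W₂)·(W₃..W₆) → 39950+11957+47·25·11 = 64832; k=3: (W₁..W₃)·(W₄..W₆) → 46512+6732+47·19·11 = 63067; k=4: (W₁..W₄)·(W₅..W₆) → 52614+2970+47·18·11 = 64890; k=5: (W₁..W₅)·(W₆..W₆) → 48975+0+47·15·11 = 56730.
Best split is after W₁, i.e. k = 1.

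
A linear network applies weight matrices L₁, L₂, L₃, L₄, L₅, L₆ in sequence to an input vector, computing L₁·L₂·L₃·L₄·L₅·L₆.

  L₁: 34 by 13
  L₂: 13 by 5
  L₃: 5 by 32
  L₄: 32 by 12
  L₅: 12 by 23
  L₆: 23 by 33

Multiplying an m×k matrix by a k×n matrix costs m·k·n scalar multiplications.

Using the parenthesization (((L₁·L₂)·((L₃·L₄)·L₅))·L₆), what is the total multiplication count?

(L₁·L₂): 34×13 by 13×5 → 34×5, cost 34·13·5 = 2210
(L₃·L₄): 5×32 by 32×12 → 5×12, cost 5·32·12 = 1920
((L₃·L₄)·L₅): 5×12 by 12×23 → 5×23, cost 5·12·23 = 1380; cumulative 3300
((L₁·L₂)·((L₃·L₄)·L₅)): 34×5 by 5×23 → 34×23, cost 34·5·23 = 3910; cumulative 9420
(((L₁·L₂)·((L₃·L₄)·L₅))·L₆): 34×23 by 23×33 → 34×33, cost 34·23·33 = 25806; cumulative 35226
Total: 35226 scalar multiplications.

35226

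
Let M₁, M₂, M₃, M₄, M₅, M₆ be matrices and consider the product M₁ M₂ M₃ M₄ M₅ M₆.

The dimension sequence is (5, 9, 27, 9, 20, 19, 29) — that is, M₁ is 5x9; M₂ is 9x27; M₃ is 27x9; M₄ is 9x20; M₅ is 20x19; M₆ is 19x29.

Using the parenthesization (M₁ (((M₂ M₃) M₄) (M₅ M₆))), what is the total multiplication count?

21352

(M₂ M₃): 9×27 by 27×9 → 9×9, cost 9·27·9 = 2187
((M₂ M₃) M₄): 9×9 by 9×20 → 9×20, cost 9·9·20 = 1620; cumulative 3807
(M₅ M₆): 20×19 by 19×29 → 20×29, cost 20·19·29 = 11020
(((M₂ M₃) M₄) (M₅ M₆)): 9×20 by 20×29 → 9×29, cost 9·20·29 = 5220; cumulative 20047
(M₁ (((M₂ M₃) M₄) (M₅ M₆))): 5×9 by 9×29 → 5×29, cost 5·9·29 = 1305; cumulative 21352
Total: 21352 scalar multiplications.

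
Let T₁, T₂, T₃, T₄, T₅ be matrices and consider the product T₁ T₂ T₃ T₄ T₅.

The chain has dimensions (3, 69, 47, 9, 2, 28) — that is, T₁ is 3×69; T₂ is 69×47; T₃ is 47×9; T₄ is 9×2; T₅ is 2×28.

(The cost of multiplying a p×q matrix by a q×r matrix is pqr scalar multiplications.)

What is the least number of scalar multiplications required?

Adjacent pairs: T₁T₂ = 3·69·47 = 9729; T₂T₃ = 69·47·9 = 29187; T₃T₄ = 47·9·2 = 846; T₄T₅ = 9·2·28 = 504.
Length 3: T₁..T₃: k=1: 0+29187+3·69·9=31050; k=2: 9729+0+3·47·9=10998 → min 10998 | T₂..T₄: k=2: 0+846+69·47·2=7332; k=3: 29187+0+69·9·2=30429 → min 7332 | T₃..T₅: k=3: 0+504+47·9·28=12348; k=4: 846+0+47·2·28=3478 → min 3478.
Length 4: T₁..T₄: k=1: 0+7332+3·69·2=7746; k=2: 9729+846+3·47·2=10857; k=3: 10998+0+3·9·2=11052 → min 7746 | T₂..T₅: k=2: 0+3478+69·47·28=94282; k=3: 29187+504+69·9·28=47079; k=4: 7332+0+69·2·28=11196 → min 11196.
Length 5: T₁..T₅: k=1: 0+11196+3·69·28=16992; k=2: 9729+3478+3·47·28=17155; k=3: 10998+504+3·9·28=12258; k=4: 7746+0+3·2·28=7914 → min 7914.
Optimal order: ((T₁ (T₂ (T₃ T₄))) T₅) with cost 7914.

7914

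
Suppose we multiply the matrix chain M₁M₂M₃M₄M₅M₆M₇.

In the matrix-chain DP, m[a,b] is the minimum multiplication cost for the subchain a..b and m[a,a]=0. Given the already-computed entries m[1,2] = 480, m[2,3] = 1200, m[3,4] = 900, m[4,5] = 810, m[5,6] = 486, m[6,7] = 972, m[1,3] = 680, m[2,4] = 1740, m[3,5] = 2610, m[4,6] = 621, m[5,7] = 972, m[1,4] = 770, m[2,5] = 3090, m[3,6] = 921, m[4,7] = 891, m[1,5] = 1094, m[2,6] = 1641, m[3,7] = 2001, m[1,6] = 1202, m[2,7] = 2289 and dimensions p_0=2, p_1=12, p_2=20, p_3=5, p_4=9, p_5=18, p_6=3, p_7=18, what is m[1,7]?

m[1,7] = min over k∈[1,6] of m[1,k]+m[k+1,7]+p_{0}·p_k·p_{7}.
k=1: 0 + 2289 + 2·12·18 = 2721; k=2: 480 + 2001 + 2·20·18 = 3201; k=3: 680 + 891 + 2·5·18 = 1751; k=4: 770 + 972 + 2·9·18 = 2066; k=5: 1094 + 972 + 2·18·18 = 2714; k=6: 1202 + 0 + 2·3·18 = 1310.
Minimum: 1310 at k=6.

1310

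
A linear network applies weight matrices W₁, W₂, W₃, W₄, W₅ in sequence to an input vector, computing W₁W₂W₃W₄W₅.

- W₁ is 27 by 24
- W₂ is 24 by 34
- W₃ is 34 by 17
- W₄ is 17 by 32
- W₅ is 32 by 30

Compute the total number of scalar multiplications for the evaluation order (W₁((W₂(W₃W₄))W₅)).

(W₃W₄): 34×17 by 17×32 → 34×32, cost 34·17·32 = 18496
(W₂(W₃W₄)): 24×34 by 34×32 → 24×32, cost 24·34·32 = 26112; cumulative 44608
((W₂(W₃W₄))W₅): 24×32 by 32×30 → 24×30, cost 24·32·30 = 23040; cumulative 67648
(W₁((W₂(W₃W₄))W₅)): 27×24 by 24×30 → 27×30, cost 27·24·30 = 19440; cumulative 87088
Total: 87088 scalar multiplications.

87088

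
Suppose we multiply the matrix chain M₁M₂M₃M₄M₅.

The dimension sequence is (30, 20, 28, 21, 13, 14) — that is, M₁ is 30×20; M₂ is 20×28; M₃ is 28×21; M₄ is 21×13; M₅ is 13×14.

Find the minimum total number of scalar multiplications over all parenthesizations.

Adjacent pairs: M₁M₂ = 30·20·28 = 16800; M₂M₃ = 20·28·21 = 11760; M₃M₄ = 28·21·13 = 7644; M₄M₅ = 21·13·14 = 3822.
Length 3: M₁..M₃: k=1: 0+11760+30·20·21=24360; k=2: 16800+0+30·28·21=34440 → min 24360 | M₂..M₄: k=2: 0+7644+20·28·13=14924; k=3: 11760+0+20·21·13=17220 → min 14924 | M₃..M₅: k=3: 0+3822+28·21·14=12054; k=4: 7644+0+28·13·14=12740 → min 12054.
Length 4: M₁..M₄: k=1: 0+14924+30·20·13=22724; k=2: 16800+7644+30·28·13=35364; k=3: 24360+0+30·21·13=32550 → min 22724 | M₂..M₅: k=2: 0+12054+20·28·14=19894; k=3: 11760+3822+20·21·14=21462; k=4: 14924+0+20·13·14=18564 → min 18564.
Length 5: M₁..M₅: k=1: 0+18564+30·20·14=26964; k=2: 16800+12054+30·28·14=40614; k=3: 24360+3822+30·21·14=37002; k=4: 22724+0+30·13·14=28184 → min 26964.
Optimal order: (M₁((M₂(M₃M₄))M₅)) with cost 26964.

26964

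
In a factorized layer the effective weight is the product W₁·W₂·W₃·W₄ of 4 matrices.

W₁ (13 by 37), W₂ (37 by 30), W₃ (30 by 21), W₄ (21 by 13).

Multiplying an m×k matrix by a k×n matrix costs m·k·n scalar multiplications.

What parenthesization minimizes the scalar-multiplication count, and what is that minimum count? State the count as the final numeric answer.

26169

Adjacent pairs: W₁W₂ = 13·37·30 = 14430; W₂W₃ = 37·30·21 = 23310; W₃W₄ = 30·21·13 = 8190.
Length 3: W₁..W₃: k=1: 0+23310+13·37·21=33411; k=2: 14430+0+13·30·21=22620 → min 22620 | W₂..W₄: k=2: 0+8190+37·30·13=22620; k=3: 23310+0+37·21·13=33411 → min 22620.
Length 4: W₁..W₄: k=1: 0+22620+13·37·13=28873; k=2: 14430+8190+13·30·13=27690; k=3: 22620+0+13·21·13=26169 → min 26169.
Optimal parenthesization: (((W₁·W₂)·W₃)·W₄) with cost 26169.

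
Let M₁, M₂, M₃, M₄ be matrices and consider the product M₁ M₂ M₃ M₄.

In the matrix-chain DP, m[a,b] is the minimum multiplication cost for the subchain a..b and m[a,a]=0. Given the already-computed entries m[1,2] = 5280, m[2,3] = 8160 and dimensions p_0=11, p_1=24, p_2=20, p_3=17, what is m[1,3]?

9020

m[1,3] = min over k∈[1,2] of m[1,k]+m[k+1,3]+p_{0}·p_k·p_{3}.
k=1: 0 + 8160 + 11·24·17 = 12648; k=2: 5280 + 0 + 11·20·17 = 9020.
Minimum: 9020 at k=2.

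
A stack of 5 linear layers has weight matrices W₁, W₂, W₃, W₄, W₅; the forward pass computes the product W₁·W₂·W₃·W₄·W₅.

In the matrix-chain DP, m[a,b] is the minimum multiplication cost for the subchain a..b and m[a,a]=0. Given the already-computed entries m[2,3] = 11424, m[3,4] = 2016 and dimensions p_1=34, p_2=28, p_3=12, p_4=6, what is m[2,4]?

m[2,4] = min over k∈[2,3] of m[2,k]+m[k+1,4]+p_{1}·p_k·p_{4}.
k=2: 0 + 2016 + 34·28·6 = 7728; k=3: 11424 + 0 + 34·12·6 = 13872.
Minimum: 7728 at k=2.

7728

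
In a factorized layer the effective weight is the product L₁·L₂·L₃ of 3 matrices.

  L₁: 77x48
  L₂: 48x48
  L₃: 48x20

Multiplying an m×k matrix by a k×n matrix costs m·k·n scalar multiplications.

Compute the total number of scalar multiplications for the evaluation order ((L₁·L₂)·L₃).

251328

(L₁·L₂): 77×48 by 48×48 → 77×48, cost 77·48·48 = 177408
((L₁·L₂)·L₃): 77×48 by 48×20 → 77×20, cost 77·48·20 = 73920; cumulative 251328
Total: 251328 scalar multiplications.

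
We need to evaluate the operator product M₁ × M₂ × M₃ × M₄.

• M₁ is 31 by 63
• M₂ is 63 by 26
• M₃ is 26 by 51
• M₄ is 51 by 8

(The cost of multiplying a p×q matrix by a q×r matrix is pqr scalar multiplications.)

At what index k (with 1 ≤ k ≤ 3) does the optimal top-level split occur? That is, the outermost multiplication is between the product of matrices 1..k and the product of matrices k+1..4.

Adjacent pairs: M₁M₂ = 31·63·26 = 50778; M₂M₃ = 63·26·51 = 83538; M₃M₄ = 26·51·8 = 10608.
Length 3: M₁..M₃: k=1: 0+83538+31·63·51=183141; k=2: 50778+0+31·26·51=91884 → min 91884 | M₂..M₄: k=2: 0+10608+63·26·8=23712; k=3: 83538+0+63·51·8=109242 → min 23712.
Top-level splits: k=1: (M₁..M₁)·(M₂..M₄) → 0+23712+31·63·8 = 39336; k=2: (M₁..M₂)·(M₃..M₄) → 50778+10608+31·26·8 = 67834; k=3: (M₁..M₃)·(M₄..M₄) → 91884+0+31·51·8 = 104532.
Best split is after M₁, i.e. k = 1.

1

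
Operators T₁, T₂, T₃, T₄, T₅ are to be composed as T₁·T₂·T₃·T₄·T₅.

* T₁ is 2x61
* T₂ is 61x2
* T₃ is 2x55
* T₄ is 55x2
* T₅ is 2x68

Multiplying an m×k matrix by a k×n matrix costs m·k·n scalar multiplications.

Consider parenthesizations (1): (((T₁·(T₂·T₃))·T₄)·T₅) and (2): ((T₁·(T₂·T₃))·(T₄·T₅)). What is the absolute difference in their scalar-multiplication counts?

14468

Order (1) = (((T₁·(T₂·T₃))·T₄)·T₅): (T₂·T₃): 61×2 by 2×55 → 61×55, cost 61·2·55 = 6710; (T₁·(T₂·T₃)): 2×61 by 61×55 → 2×55, cost 2·61·55 = 6710; cumulative 13420; ((T₁·(T₂·T₃))·T₄): 2×55 by 55×2 → 2×2, cost 2·55·2 = 220; cumulative 13640; (((T₁·(T₂·T₃))·T₄)·T₅): 2×2 by 2×68 → 2×68, cost 2·2·68 = 272; cumulative 13912. Total 13912.
Order (2) = ((T₁·(T₂·T₃))·(T₄·T₅)): (T₂·T₃): 61×2 by 2×55 → 61×55, cost 61·2·55 = 6710; (T₁·(T₂·T₃)): 2×61 by 61×55 → 2×55, cost 2·61·55 = 6710; cumulative 13420; (T₄·T₅): 55×2 by 2×68 → 55×68, cost 55·2·68 = 7480; ((T₁·(T₂·T₃))·(T₄·T₅)): 2×55 by 55×68 → 2×68, cost 2·55·68 = 7480; cumulative 28380. Total 28380.
Difference: |13912 − 28380| = 14468.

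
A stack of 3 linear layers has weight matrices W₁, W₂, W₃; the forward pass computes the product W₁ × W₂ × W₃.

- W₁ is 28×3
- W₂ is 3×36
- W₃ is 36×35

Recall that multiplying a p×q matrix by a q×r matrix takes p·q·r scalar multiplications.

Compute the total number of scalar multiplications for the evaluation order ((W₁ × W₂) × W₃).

38304

(W₁ × W₂): 28×3 by 3×36 → 28×36, cost 28·3·36 = 3024
((W₁ × W₂) × W₃): 28×36 by 36×35 → 28×35, cost 28·36·35 = 35280; cumulative 38304
Total: 38304 scalar multiplications.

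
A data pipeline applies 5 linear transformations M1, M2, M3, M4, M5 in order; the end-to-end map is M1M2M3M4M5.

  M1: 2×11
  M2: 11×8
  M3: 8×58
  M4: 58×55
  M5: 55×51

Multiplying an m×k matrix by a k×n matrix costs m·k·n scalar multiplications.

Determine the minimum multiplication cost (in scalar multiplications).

13094

Adjacent pairs: M1M2 = 2·11·8 = 176; M2M3 = 11·8·58 = 5104; M3M4 = 8·58·55 = 25520; M4M5 = 58·55·51 = 162690.
Length 3: M1..M3: k=1: 0+5104+2·11·58=6380; k=2: 176+0+2·8·58=1104 → min 1104 | M2..M4: k=2: 0+25520+11·8·55=30360; k=3: 5104+0+11·58·55=40194 → min 30360 | M3..M5: k=3: 0+162690+8·58·51=186354; k=4: 25520+0+8·55·51=47960 → min 47960.
Length 4: M1..M4: k=1: 0+30360+2·11·55=31570; k=2: 176+25520+2·8·55=26576; k=3: 1104+0+2·58·55=7484 → min 7484 | M2..M5: k=2: 0+47960+11·8·51=52448; k=3: 5104+162690+11·58·51=200332; k=4: 30360+0+11·55·51=61215 → min 52448.
Length 5: M1..M5: k=1: 0+52448+2·11·51=53570; k=2: 176+47960+2·8·51=48952; k=3: 1104+162690+2·58·51=169710; k=4: 7484+0+2·55·51=13094 → min 13094.
Optimal order: ((((M1M2)M3)M4)M5) with cost 13094.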